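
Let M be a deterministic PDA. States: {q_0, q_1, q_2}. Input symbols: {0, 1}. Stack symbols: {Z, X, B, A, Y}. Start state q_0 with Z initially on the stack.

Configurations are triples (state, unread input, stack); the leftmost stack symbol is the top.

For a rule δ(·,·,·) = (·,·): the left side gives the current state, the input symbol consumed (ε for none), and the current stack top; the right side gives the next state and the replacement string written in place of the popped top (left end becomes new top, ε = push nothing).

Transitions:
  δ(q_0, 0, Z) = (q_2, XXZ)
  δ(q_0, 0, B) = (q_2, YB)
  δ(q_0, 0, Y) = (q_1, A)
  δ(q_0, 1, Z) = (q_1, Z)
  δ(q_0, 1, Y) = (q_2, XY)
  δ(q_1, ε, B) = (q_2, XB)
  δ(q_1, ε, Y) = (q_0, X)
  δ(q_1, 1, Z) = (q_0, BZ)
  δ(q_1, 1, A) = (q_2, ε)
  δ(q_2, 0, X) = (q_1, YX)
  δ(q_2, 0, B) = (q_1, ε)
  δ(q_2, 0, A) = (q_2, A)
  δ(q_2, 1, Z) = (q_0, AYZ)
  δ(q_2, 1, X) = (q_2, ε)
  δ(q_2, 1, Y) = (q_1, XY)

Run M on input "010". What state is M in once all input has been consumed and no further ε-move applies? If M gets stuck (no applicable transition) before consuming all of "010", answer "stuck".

q_0

(q_0, 010, Z)
  read 0, top Z: go to q_2, push XXZ → (q_2, 10, XXZ)
  read 1, top X: go to q_2, push ε → (q_2, 0, XZ)
  read 0, top X: go to q_1, push YX → (q_1, ε, YXZ)
  ε-move, top Y: go to q_0, push X → (q_0, ε, XXZ)
All input consumed; M is in state q_0.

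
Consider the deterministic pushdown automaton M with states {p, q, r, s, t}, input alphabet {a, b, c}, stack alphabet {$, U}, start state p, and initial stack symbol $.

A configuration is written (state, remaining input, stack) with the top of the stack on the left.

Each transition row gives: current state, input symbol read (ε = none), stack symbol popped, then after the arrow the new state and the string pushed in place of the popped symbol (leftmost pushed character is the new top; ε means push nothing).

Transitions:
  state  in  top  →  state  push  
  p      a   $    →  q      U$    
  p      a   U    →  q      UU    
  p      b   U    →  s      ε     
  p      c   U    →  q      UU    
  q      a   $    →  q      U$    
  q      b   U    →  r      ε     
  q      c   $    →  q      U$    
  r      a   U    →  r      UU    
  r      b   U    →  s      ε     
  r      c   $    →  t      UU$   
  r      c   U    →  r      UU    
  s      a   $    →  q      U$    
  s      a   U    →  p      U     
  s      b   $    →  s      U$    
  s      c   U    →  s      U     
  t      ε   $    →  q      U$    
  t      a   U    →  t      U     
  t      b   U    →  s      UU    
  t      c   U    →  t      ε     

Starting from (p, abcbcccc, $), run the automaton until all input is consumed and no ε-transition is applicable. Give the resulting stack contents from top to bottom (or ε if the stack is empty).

(p, abcbcccc, $)
  read a, top $: go to q, push U$ → (q, bcbcccc, U$)
  read b, top U: go to r, push ε → (r, cbcccc, $)
  read c, top $: go to t, push UU$ → (t, bcccc, UU$)
  read b, top U: go to s, push UU → (s, cccc, UUU$)
  read c, top U: go to s, push U → (s, ccc, UUU$)
  read c, top U: go to s, push U → (s, cc, UUU$)
  read c, top U: go to s, push U → (s, c, UUU$)
  read c, top U: go to s, push U → (s, ε, UUU$)
All input consumed in state s with stack UUU$.

UUU$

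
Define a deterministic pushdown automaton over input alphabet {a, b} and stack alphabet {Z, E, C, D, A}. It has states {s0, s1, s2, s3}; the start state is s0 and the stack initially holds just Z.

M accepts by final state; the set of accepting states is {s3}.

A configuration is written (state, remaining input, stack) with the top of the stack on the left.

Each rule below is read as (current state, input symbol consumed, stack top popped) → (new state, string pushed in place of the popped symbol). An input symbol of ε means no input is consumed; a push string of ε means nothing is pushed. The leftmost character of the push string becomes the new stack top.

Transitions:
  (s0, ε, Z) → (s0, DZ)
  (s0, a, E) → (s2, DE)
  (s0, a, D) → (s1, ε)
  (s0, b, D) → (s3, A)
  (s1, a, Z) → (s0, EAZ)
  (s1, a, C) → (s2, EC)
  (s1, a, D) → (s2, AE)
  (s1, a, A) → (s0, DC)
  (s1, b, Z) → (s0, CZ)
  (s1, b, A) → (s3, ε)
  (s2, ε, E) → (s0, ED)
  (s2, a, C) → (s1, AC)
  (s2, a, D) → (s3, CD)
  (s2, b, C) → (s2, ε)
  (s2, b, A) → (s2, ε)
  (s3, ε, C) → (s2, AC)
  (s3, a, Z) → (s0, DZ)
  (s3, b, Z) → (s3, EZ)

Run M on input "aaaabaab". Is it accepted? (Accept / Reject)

Accept

(s0, aaaabaab, Z) ⊢ (s0, aaaabaab, DZ) ⊢ (s1, aaabaab, Z) ⊢ (s0, aabaab, EAZ) ⊢ (s2, abaab, DEAZ) ⊢ (s3, baab, CDEAZ) ⊢ (s2, baab, ACDEAZ) ⊢ (s2, aab, CDEAZ) ⊢ (s1, ab, ACDEAZ) ⊢ (s0, b, DCCDEAZ) ⊢ (s3, ε, ACCDEAZ)
All input consumed; state s3 ∈ F.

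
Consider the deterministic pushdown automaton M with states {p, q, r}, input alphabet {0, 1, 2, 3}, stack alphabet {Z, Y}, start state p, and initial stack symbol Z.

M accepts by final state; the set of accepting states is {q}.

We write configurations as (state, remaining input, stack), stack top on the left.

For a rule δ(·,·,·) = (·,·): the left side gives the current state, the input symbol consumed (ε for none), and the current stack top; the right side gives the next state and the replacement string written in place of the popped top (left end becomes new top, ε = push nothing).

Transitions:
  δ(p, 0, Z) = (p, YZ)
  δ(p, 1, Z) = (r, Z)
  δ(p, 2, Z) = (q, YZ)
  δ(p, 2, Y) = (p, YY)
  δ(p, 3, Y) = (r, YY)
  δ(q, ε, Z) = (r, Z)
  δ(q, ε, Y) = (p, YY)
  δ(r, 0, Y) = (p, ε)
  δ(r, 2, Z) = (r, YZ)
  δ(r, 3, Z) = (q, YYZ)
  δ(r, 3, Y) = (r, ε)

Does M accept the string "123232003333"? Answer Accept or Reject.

(p, 123232003333, Z)
  read 1, top Z: go to r, push Z → (r, 23232003333, Z)
  read 2, top Z: go to r, push YZ → (r, 3232003333, YZ)
  read 3, top Y: go to r, push ε → (r, 232003333, Z)
  read 2, top Z: go to r, push YZ → (r, 32003333, YZ)
  read 3, top Y: go to r, push ε → (r, 2003333, Z)
  read 2, top Z: go to r, push YZ → (r, 003333, YZ)
  read 0, top Y: go to p, push ε → (p, 03333, Z)
  read 0, top Z: go to p, push YZ → (p, 3333, YZ)
  read 3, top Y: go to r, push YY → (r, 333, YYZ)
  read 3, top Y: go to r, push ε → (r, 33, YZ)
  read 3, top Y: go to r, push ε → (r, 3, Z)
  read 3, top Z: go to q, push YYZ → (q, ε, YYZ)
All input consumed; state q ∈ F.

Accept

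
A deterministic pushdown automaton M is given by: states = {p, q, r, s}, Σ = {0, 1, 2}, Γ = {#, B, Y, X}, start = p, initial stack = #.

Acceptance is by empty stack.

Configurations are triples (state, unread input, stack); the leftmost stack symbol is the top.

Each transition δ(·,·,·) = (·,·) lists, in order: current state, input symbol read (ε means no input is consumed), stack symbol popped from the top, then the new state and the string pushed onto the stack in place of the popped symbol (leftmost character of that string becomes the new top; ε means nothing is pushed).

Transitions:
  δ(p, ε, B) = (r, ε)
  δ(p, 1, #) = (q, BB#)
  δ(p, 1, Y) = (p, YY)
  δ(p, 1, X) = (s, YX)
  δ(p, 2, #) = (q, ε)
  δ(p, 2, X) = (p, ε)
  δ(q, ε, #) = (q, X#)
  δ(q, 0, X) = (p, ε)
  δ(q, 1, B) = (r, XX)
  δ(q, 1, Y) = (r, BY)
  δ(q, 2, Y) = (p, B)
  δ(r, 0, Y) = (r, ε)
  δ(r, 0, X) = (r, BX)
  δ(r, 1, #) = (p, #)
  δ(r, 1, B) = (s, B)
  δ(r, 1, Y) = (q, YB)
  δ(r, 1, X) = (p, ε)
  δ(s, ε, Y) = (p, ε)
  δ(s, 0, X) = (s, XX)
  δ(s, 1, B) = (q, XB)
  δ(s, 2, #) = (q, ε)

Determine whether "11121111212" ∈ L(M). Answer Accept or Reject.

Accept

(p, 11121111212, #)
  read 1, top #: go to q, push BB# → (q, 1121111212, BB#)
  read 1, top B: go to r, push XX → (r, 121111212, XXB#)
  read 1, top X: go to p, push ε → (p, 21111212, XB#)
  read 2, top X: go to p, push ε → (p, 1111212, B#)
  ε-move, top B: go to r, push ε → (r, 1111212, #)
  read 1, top #: go to p, push # → (p, 111212, #)
  read 1, top #: go to q, push BB# → (q, 11212, BB#)
  read 1, top B: go to r, push XX → (r, 1212, XXB#)
  read 1, top X: go to p, push ε → (p, 212, XB#)
  read 2, top X: go to p, push ε → (p, 12, B#)
  ε-move, top B: go to r, push ε → (r, 12, #)
  read 1, top #: go to p, push # → (p, 2, #)
  read 2, top #: go to q, push ε → (q, ε, ε)
All input consumed and the stack is empty.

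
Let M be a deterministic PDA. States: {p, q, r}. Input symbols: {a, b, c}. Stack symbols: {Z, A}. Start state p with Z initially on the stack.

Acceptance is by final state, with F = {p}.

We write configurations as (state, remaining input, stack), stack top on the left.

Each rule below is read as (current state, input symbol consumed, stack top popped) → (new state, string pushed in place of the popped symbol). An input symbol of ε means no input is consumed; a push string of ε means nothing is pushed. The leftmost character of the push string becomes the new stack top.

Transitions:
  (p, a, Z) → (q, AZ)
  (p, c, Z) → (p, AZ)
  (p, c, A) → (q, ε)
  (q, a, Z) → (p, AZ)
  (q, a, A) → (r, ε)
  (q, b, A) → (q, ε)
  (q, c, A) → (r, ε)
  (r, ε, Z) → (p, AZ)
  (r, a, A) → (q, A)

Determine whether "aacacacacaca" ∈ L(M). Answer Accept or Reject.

Accept

(p, aacacacacaca, Z)
  read a, top Z: go to q, push AZ → (q, acacacacaca, AZ)
  read a, top A: go to r, push ε → (r, cacacacaca, Z)
  ε-move, top Z: go to p, push AZ → (p, cacacacaca, AZ)
  read c, top A: go to q, push ε → (q, acacacaca, Z)
  read a, top Z: go to p, push AZ → (p, cacacaca, AZ)
  read c, top A: go to q, push ε → (q, acacaca, Z)
  read a, top Z: go to p, push AZ → (p, cacaca, AZ)
  read c, top A: go to q, push ε → (q, acaca, Z)
  read a, top Z: go to p, push AZ → (p, caca, AZ)
  read c, top A: go to q, push ε → (q, aca, Z)
  read a, top Z: go to p, push AZ → (p, ca, AZ)
  read c, top A: go to q, push ε → (q, a, Z)
  read a, top Z: go to p, push AZ → (p, ε, AZ)
All input consumed; state p ∈ F.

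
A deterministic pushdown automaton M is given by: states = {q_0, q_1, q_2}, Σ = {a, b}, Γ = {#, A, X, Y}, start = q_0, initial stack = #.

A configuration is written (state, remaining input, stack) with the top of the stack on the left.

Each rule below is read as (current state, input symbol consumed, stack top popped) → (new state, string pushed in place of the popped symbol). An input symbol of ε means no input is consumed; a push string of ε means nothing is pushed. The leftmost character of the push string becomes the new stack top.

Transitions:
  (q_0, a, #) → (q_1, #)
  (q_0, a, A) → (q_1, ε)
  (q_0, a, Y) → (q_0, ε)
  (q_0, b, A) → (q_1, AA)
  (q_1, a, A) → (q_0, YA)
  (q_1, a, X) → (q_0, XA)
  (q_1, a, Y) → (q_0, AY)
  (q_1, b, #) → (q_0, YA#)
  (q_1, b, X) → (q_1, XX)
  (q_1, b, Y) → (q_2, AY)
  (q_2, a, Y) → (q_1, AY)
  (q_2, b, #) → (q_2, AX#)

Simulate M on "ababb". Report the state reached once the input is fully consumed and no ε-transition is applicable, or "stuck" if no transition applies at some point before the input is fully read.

(q_0, ababb, #) ⊢ (q_1, babb, #) ⊢ (q_0, abb, YA#) ⊢ (q_0, bb, A#) ⊢ (q_1, b, AA#)
No transition for (q_1, b, top A); M blocks with input b remaining.

stuck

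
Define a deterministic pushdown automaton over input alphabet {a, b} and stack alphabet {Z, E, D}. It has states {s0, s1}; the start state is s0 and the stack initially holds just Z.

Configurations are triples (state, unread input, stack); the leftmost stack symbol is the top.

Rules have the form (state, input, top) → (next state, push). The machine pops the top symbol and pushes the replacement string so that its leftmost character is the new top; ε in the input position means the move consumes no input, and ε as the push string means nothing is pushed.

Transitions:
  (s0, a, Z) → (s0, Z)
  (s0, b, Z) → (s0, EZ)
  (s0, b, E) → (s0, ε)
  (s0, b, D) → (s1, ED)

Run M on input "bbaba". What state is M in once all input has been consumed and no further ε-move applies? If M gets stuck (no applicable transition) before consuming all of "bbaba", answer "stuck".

stuck

(s0, bbaba, Z) ⊢ (s0, baba, EZ) ⊢ (s0, aba, Z) ⊢ (s0, ba, Z) ⊢ (s0, a, EZ)
No transition for (s0, a, top E); M blocks with input a remaining.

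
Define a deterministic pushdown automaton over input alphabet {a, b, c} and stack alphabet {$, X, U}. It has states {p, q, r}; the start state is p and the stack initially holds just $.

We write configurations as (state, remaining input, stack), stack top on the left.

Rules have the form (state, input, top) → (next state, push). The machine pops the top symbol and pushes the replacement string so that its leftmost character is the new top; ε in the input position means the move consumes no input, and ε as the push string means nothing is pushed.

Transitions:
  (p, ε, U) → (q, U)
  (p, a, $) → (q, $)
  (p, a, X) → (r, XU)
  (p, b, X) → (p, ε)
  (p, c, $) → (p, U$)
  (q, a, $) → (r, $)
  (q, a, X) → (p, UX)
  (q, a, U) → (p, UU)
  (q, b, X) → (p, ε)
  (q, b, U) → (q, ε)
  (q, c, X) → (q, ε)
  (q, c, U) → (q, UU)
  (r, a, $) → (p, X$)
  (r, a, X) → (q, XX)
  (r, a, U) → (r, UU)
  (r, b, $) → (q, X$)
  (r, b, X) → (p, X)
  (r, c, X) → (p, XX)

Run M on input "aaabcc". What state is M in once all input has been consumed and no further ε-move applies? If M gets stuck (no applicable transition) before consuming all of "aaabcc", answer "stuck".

q

(p, aaabcc, $) ⊢ (q, aabcc, $) ⊢ (r, abcc, $) ⊢ (p, bcc, X$) ⊢ (p, cc, $) ⊢ (p, c, U$) ⊢ (q, c, U$) ⊢ (q, ε, UU$)
All input consumed; M is in state q.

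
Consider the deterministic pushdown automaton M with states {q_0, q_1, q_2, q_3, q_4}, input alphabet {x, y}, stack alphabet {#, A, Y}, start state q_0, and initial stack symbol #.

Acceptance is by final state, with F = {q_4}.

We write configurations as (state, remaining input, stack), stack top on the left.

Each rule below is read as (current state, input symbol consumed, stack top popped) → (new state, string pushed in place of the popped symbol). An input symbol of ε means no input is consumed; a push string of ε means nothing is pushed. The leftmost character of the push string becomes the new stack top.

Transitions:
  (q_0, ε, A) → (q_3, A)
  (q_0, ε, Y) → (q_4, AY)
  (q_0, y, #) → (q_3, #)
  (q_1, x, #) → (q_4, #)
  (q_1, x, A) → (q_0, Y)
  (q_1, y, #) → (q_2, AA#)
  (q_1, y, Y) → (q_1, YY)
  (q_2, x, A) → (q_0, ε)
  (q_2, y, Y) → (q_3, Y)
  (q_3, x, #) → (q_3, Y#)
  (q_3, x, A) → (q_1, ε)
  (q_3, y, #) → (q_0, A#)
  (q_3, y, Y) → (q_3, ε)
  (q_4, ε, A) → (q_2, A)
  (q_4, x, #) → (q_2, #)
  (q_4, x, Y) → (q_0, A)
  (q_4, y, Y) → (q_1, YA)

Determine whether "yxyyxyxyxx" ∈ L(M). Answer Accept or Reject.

Reject

(q_0, yxyyxyxyxx, #)
  read y, top #: go to q_3, push # → (q_3, xyyxyxyxx, #)
  read x, top #: go to q_3, push Y# → (q_3, yyxyxyxx, Y#)
  read y, top Y: go to q_3, push ε → (q_3, yxyxyxx, #)
  read y, top #: go to q_0, push A# → (q_0, xyxyxx, A#)
  ε-move, top A: go to q_3, push A → (q_3, xyxyxx, A#)
  read x, top A: go to q_1, push ε → (q_1, yxyxx, #)
  read y, top #: go to q_2, push AA# → (q_2, xyxx, AA#)
  read x, top A: go to q_0, push ε → (q_0, yxx, A#)
  ε-move, top A: go to q_3, push A → (q_3, yxx, A#)
No transition applies at (q_3, yxx, A#); input not fully consumed.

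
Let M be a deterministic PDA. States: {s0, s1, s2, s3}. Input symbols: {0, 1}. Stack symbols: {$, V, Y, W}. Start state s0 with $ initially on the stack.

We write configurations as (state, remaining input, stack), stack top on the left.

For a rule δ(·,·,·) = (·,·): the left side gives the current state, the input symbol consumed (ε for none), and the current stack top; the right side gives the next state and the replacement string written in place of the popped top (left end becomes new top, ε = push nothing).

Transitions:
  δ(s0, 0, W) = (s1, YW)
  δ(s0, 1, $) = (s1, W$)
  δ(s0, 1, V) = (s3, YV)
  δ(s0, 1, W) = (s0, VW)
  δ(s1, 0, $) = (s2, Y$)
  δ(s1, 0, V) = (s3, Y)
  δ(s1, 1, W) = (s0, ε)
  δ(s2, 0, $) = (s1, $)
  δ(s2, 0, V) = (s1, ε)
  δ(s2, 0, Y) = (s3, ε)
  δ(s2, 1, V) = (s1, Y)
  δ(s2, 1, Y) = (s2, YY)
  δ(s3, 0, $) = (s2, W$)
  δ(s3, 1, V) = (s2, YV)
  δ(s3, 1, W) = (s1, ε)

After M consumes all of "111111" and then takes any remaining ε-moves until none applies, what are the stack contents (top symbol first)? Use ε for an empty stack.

(s0, 111111, $)
  read 1, top $: go to s1, push W$ → (s1, 11111, W$)
  read 1, top W: go to s0, push ε → (s0, 1111, $)
  read 1, top $: go to s1, push W$ → (s1, 111, W$)
  read 1, top W: go to s0, push ε → (s0, 11, $)
  read 1, top $: go to s1, push W$ → (s1, 1, W$)
  read 1, top W: go to s0, push ε → (s0, ε, $)
All input consumed in state s0 with stack $.

$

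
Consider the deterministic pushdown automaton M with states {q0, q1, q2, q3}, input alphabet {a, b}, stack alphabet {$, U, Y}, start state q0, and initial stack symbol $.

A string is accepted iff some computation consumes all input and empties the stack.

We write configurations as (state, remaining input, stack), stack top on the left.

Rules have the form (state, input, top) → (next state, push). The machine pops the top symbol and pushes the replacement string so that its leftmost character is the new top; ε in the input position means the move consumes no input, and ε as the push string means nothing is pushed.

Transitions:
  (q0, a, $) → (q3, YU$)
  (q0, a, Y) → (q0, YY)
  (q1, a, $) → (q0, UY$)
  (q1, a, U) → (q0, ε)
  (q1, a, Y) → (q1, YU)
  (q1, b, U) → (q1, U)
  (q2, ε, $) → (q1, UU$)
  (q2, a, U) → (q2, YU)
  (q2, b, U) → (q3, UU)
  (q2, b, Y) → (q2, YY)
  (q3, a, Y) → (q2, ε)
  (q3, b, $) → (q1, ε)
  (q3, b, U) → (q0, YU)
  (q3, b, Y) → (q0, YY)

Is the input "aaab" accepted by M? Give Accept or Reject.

(q0, aaab, $)
  read a, top $: go to q3, push YU$ → (q3, aab, YU$)
  read a, top Y: go to q2, push ε → (q2, ab, U$)
  read a, top U: go to q2, push YU → (q2, b, YU$)
  read b, top Y: go to q2, push YY → (q2, ε, YYU$)
All input consumed; stack is YYU$, not empty, and no further ε-move applies.

Reject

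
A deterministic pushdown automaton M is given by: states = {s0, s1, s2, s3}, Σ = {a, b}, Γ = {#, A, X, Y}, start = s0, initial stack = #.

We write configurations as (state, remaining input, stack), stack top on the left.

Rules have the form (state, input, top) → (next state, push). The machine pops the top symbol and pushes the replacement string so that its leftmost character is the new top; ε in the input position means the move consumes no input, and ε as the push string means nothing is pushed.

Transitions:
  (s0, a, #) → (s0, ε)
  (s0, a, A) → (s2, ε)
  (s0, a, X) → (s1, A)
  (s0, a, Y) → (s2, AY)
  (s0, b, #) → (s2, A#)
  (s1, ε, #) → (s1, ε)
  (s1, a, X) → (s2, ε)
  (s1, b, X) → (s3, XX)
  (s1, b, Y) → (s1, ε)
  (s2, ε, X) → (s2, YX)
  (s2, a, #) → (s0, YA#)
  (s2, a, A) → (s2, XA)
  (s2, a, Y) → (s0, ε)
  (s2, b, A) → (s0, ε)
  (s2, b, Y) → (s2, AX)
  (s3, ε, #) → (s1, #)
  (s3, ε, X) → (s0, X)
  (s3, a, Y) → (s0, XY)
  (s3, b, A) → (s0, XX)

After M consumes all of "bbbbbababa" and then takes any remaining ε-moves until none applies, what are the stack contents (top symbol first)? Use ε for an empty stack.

YXAXXAXXA#

(s0, bbbbbababa, #)
  read b, top #: go to s2, push A# → (s2, bbbbababa, A#)
  read b, top A: go to s0, push ε → (s0, bbbababa, #)
  read b, top #: go to s2, push A# → (s2, bbababa, A#)
  read b, top A: go to s0, push ε → (s0, bababa, #)
  read b, top #: go to s2, push A# → (s2, ababa, A#)
  read a, top A: go to s2, push XA → (s2, baba, XA#)
  ε-move, top X: go to s2, push YX → (s2, baba, YXA#)
  read b, top Y: go to s2, push AX → (s2, aba, AXXA#)
  read a, top A: go to s2, push XA → (s2, ba, XAXXA#)
  ε-move, top X: go to s2, push YX → (s2, ba, YXAXXA#)
  read b, top Y: go to s2, push AX → (s2, a, AXXAXXA#)
  read a, top A: go to s2, push XA → (s2, ε, XAXXAXXA#)
  ε-move, top X: go to s2, push YX → (s2, ε, YXAXXAXXA#)
All input consumed in state s2 with stack YXAXXAXXA#.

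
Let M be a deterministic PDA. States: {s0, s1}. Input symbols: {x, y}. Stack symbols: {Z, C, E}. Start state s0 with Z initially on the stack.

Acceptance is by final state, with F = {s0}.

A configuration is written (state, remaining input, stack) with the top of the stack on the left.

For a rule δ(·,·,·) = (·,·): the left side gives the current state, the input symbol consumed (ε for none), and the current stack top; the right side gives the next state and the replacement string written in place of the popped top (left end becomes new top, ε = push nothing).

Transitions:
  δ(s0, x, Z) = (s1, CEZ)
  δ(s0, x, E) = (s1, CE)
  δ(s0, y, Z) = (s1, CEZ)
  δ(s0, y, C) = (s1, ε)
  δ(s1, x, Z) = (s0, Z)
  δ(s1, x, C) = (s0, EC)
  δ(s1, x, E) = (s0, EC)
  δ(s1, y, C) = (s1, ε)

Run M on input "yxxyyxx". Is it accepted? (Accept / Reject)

Reject

(s0, yxxyyxx, Z)
  read y, top Z: go to s1, push CEZ → (s1, xxyyxx, CEZ)
  read x, top C: go to s0, push EC → (s0, xyyxx, ECEZ)
  read x, top E: go to s1, push CE → (s1, yyxx, CECEZ)
  read y, top C: go to s1, push ε → (s1, yxx, ECEZ)
No transition applies at (s1, yxx, ECEZ); input not fully consumed.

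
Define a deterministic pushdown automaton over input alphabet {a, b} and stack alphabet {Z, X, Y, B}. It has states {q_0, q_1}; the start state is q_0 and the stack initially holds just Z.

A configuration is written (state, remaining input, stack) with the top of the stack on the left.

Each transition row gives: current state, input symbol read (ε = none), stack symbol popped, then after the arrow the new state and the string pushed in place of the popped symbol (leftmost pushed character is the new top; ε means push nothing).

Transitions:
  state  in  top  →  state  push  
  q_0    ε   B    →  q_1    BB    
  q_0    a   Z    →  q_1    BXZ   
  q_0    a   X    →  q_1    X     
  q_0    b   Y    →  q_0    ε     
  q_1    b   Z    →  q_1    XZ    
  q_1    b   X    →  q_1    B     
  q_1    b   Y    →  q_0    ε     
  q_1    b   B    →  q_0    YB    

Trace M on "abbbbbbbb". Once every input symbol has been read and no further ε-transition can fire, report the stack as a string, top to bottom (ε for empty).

(q_0, abbbbbbbb, Z)
  read a, top Z: go to q_1, push BXZ → (q_1, bbbbbbbb, BXZ)
  read b, top B: go to q_0, push YB → (q_0, bbbbbbb, YBXZ)
  read b, top Y: go to q_0, push ε → (q_0, bbbbbb, BXZ)
  ε-move, top B: go to q_1, push BB → (q_1, bbbbbb, BBXZ)
  read b, top B: go to q_0, push YB → (q_0, bbbbb, YBBXZ)
  read b, top Y: go to q_0, push ε → (q_0, bbbb, BBXZ)
  ε-move, top B: go to q_1, push BB → (q_1, bbbb, BBBXZ)
  read b, top B: go to q_0, push YB → (q_0, bbb, YBBBXZ)
  read b, top Y: go to q_0, push ε → (q_0, bb, BBBXZ)
  ε-move, top B: go to q_1, push BB → (q_1, bb, BBBBXZ)
  read b, top B: go to q_0, push YB → (q_0, b, YBBBBXZ)
  read b, top Y: go to q_0, push ε → (q_0, ε, BBBBXZ)
  ε-move, top B: go to q_1, push BB → (q_1, ε, BBBBBXZ)
All input consumed in state q_1 with stack BBBBBXZ.

BBBBBXZ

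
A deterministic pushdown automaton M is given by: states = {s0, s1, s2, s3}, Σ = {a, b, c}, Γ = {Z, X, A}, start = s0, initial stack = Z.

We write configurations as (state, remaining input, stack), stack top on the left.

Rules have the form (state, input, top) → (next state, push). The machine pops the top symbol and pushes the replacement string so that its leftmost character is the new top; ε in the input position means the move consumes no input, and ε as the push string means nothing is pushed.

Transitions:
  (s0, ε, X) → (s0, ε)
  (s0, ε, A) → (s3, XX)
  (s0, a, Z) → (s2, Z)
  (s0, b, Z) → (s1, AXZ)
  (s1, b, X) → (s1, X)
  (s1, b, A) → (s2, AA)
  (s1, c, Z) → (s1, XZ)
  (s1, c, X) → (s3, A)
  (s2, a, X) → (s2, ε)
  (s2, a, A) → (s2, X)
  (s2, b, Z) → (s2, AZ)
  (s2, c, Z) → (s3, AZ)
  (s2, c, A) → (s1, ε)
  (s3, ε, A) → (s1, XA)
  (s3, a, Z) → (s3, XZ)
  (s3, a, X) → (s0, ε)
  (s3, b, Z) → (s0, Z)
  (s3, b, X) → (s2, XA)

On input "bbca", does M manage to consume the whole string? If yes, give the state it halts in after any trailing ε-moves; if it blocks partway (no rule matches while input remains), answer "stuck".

stuck

(s0, bbca, Z)
  read b, top Z: go to s1, push AXZ → (s1, bca, AXZ)
  read b, top A: go to s2, push AA → (s2, ca, AAXZ)
  read c, top A: go to s1, push ε → (s1, a, AXZ)
No transition for (s1, a, top A); M blocks with input a remaining.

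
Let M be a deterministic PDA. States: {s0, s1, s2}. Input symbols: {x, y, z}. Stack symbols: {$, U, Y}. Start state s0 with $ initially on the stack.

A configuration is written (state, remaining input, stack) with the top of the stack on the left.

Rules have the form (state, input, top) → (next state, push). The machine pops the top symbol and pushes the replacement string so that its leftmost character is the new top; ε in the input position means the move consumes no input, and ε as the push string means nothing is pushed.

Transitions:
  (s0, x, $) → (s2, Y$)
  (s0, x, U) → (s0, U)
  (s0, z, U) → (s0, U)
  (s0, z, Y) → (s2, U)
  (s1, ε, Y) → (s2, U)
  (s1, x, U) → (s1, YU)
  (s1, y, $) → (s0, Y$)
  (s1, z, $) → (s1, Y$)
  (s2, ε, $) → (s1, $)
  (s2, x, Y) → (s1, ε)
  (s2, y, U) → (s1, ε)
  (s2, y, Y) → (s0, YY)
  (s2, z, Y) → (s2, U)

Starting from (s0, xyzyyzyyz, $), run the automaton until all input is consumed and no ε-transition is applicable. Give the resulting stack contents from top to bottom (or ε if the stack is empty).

(s0, xyzyyzyyz, $)
  read x, top $: go to s2, push Y$ → (s2, yzyyzyyz, Y$)
  read y, top Y: go to s0, push YY → (s0, zyyzyyz, YY$)
  read z, top Y: go to s2, push U → (s2, yyzyyz, UY$)
  read y, top U: go to s1, push ε → (s1, yzyyz, Y$)
  ε-move, top Y: go to s2, push U → (s2, yzyyz, U$)
  read y, top U: go to s1, push ε → (s1, zyyz, $)
  read z, top $: go to s1, push Y$ → (s1, yyz, Y$)
  ε-move, top Y: go to s2, push U → (s2, yyz, U$)
  read y, top U: go to s1, push ε → (s1, yz, $)
  read y, top $: go to s0, push Y$ → (s0, z, Y$)
  read z, top Y: go to s2, push U → (s2, ε, U$)
All input consumed in state s2 with stack U$.

U$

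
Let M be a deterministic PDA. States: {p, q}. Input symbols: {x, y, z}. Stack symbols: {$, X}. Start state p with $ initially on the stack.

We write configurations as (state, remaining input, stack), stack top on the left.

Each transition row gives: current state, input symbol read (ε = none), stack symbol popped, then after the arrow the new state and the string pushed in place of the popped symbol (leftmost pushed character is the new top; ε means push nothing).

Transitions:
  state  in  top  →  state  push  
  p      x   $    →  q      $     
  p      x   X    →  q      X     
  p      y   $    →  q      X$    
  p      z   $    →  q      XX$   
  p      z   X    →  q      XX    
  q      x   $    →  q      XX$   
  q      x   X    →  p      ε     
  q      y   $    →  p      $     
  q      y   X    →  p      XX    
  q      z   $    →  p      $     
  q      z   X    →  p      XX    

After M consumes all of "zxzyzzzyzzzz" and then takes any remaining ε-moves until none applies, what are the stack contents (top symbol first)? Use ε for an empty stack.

XXXXXXXXXXX$

(p, zxzyzzzyzzzz, $) ⊢ (q, xzyzzzyzzzz, XX$) ⊢ (p, zyzzzyzzzz, X$) ⊢ (q, yzzzyzzzz, XX$) ⊢ (p, zzzyzzzz, XXX$) ⊢ (q, zzyzzzz, XXXX$) ⊢ (p, zyzzzz, XXXXX$) ⊢ (q, yzzzz, XXXXXX$) ⊢ (p, zzzz, XXXXXXX$) ⊢ (q, zzz, XXXXXXXX$) ⊢ (p, zz, XXXXXXXXX$) ⊢ (q, z, XXXXXXXXXX$) ⊢ (p, ε, XXXXXXXXXXX$)
All input consumed in state p with stack XXXXXXXXXXX$.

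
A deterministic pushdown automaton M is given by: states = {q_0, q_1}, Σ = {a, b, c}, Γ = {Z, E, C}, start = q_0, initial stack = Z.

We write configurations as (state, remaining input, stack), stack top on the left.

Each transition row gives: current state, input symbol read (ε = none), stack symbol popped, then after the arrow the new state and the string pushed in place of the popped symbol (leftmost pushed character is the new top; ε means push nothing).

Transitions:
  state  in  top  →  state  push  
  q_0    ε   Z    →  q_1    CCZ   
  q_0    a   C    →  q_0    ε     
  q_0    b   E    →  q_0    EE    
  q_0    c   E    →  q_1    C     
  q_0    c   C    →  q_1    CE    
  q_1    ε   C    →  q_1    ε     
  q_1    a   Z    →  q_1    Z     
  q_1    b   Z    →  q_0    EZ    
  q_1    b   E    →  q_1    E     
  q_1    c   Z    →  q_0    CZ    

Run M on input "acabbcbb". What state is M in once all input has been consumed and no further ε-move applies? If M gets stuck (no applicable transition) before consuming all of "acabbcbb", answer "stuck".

(q_0, acabbcbb, Z)
  ε-move, top Z: go to q_1, push CCZ → (q_1, acabbcbb, CCZ)
  ε-move, top C: go to q_1, push ε → (q_1, acabbcbb, CZ)
  ε-move, top C: go to q_1, push ε → (q_1, acabbcbb, Z)
  read a, top Z: go to q_1, push Z → (q_1, cabbcbb, Z)
  read c, top Z: go to q_0, push CZ → (q_0, abbcbb, CZ)
  read a, top C: go to q_0, push ε → (q_0, bbcbb, Z)
  ε-move, top Z: go to q_1, push CCZ → (q_1, bbcbb, CCZ)
  ε-move, top C: go to q_1, push ε → (q_1, bbcbb, CZ)
  ε-move, top C: go to q_1, push ε → (q_1, bbcbb, Z)
  read b, top Z: go to q_0, push EZ → (q_0, bcbb, EZ)
  read b, top E: go to q_0, push EE → (q_0, cbb, EEZ)
  read c, top E: go to q_1, push C → (q_1, bb, CEZ)
  ε-move, top C: go to q_1, push ε → (q_1, bb, EZ)
  read b, top E: go to q_1, push E → (q_1, b, EZ)
  read b, top E: go to q_1, push E → (q_1, ε, EZ)
All input consumed; M is in state q_1.

q_1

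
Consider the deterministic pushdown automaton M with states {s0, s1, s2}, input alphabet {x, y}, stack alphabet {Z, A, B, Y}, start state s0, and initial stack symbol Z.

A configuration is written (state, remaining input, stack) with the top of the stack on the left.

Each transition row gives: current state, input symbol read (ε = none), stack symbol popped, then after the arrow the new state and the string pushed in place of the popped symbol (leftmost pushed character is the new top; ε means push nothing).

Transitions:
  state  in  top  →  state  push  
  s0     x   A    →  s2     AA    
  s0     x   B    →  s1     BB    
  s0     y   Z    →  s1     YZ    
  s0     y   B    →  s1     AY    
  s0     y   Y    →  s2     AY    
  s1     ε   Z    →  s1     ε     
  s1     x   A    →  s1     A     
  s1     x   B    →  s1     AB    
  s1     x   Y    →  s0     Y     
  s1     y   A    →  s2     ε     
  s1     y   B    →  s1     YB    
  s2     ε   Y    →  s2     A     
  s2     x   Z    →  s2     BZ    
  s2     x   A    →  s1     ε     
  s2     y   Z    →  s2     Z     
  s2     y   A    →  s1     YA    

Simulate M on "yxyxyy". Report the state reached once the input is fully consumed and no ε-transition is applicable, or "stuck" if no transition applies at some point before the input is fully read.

stuck

(s0, yxyxyy, Z)
  read y, top Z: go to s1, push YZ → (s1, xyxyy, YZ)
  read x, top Y: go to s0, push Y → (s0, yxyy, YZ)
  read y, top Y: go to s2, push AY → (s2, xyy, AYZ)
  read x, top A: go to s1, push ε → (s1, yy, YZ)
No transition for (s1, y, top Y); M blocks with input yy remaining.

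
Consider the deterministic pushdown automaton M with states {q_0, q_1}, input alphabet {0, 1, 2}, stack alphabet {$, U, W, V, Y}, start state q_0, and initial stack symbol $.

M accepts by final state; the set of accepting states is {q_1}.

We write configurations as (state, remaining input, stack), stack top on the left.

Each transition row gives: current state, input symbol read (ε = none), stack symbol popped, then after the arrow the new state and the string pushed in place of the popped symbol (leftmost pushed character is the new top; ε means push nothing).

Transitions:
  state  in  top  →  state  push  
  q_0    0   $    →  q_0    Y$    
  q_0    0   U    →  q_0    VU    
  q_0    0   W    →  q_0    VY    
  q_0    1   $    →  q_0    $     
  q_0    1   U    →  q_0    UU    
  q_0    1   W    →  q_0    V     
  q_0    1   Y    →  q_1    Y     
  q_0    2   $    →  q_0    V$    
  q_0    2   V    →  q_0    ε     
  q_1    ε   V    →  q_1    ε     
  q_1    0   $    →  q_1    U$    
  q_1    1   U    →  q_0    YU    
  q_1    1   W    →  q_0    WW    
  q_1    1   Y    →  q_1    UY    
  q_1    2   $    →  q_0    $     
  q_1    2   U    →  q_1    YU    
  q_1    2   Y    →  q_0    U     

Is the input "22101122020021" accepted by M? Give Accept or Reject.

Reject

(q_0, 22101122020021, $)
  read 2, top $: go to q_0, push V$ → (q_0, 2101122020021, V$)
  read 2, top V: go to q_0, push ε → (q_0, 101122020021, $)
  read 1, top $: go to q_0, push $ → (q_0, 01122020021, $)
  read 0, top $: go to q_0, push Y$ → (q_0, 1122020021, Y$)
  read 1, top Y: go to q_1, push Y → (q_1, 122020021, Y$)
  read 1, top Y: go to q_1, push UY → (q_1, 22020021, UY$)
  read 2, top U: go to q_1, push YU → (q_1, 2020021, YUY$)
  read 2, top Y: go to q_0, push U → (q_0, 020021, UUY$)
  read 0, top U: go to q_0, push VU → (q_0, 20021, VUUY$)
  read 2, top V: go to q_0, push ε → (q_0, 0021, UUY$)
  read 0, top U: go to q_0, push VU → (q_0, 021, VUUY$)
No transition applies at (q_0, 021, VUUY$); input not fully consumed.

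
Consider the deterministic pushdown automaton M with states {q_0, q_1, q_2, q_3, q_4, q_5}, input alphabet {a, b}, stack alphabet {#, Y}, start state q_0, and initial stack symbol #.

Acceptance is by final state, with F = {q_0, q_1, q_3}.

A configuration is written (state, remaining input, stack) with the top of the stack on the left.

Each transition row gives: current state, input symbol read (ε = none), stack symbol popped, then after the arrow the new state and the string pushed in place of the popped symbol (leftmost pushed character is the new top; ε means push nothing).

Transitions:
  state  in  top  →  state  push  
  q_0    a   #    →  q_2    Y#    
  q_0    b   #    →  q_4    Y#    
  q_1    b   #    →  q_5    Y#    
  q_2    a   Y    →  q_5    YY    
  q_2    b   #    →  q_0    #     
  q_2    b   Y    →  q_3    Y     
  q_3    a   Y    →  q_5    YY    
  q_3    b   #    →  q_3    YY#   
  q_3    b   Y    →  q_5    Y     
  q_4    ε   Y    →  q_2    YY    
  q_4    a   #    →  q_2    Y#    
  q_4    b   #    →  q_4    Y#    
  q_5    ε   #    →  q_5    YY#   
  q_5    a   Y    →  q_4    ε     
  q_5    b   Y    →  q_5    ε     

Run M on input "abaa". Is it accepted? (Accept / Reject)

Reject

(q_0, abaa, #)
  read a, top #: go to q_2, push Y# → (q_2, baa, Y#)
  read b, top Y: go to q_3, push Y → (q_3, aa, Y#)
  read a, top Y: go to q_5, push YY → (q_5, a, YY#)
  read a, top Y: go to q_4, push ε → (q_4, ε, Y#)
  ε-move, top Y: go to q_2, push YY → (q_2, ε, YY#)
All input consumed; state q_2 ∉ F and no further ε-move applies.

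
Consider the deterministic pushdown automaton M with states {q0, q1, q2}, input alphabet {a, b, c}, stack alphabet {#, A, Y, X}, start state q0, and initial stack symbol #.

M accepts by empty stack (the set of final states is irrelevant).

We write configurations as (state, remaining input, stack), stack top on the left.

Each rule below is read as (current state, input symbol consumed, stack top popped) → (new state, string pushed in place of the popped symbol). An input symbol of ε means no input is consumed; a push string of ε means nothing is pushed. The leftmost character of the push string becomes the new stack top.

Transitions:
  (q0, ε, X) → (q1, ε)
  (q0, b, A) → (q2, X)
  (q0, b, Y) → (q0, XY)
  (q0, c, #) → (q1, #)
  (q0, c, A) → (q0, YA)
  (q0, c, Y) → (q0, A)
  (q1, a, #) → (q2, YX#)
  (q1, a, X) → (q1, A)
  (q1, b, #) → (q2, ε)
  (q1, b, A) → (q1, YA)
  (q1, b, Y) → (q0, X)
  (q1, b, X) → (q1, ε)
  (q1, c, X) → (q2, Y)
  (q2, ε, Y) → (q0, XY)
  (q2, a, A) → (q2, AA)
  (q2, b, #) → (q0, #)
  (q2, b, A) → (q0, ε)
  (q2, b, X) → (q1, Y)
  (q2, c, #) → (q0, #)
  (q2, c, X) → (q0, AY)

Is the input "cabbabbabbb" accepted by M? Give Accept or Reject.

(q0, cabbabbabbb, #) ⊢ (q1, abbabbabbb, #) ⊢ (q2, bbabbabbb, YX#) ⊢ (q0, bbabbabbb, XYX#) ⊢ (q1, bbabbabbb, YX#) ⊢ (q0, babbabbb, XX#) ⊢ (q1, babbabbb, X#) ⊢ (q1, abbabbb, #) ⊢ (q2, bbabbb, YX#) ⊢ (q0, bbabbb, XYX#) ⊢ (q1, bbabbb, YX#) ⊢ (q0, babbb, XX#) ⊢ (q1, babbb, X#) ⊢ (q1, abbb, #) ⊢ (q2, bbb, YX#) ⊢ (q0, bbb, XYX#) ⊢ (q1, bbb, YX#) ⊢ (q0, bb, XX#) ⊢ (q1, bb, X#) ⊢ (q1, b, #) ⊢ (q2, ε, ε)
All input consumed and the stack is empty.

Accept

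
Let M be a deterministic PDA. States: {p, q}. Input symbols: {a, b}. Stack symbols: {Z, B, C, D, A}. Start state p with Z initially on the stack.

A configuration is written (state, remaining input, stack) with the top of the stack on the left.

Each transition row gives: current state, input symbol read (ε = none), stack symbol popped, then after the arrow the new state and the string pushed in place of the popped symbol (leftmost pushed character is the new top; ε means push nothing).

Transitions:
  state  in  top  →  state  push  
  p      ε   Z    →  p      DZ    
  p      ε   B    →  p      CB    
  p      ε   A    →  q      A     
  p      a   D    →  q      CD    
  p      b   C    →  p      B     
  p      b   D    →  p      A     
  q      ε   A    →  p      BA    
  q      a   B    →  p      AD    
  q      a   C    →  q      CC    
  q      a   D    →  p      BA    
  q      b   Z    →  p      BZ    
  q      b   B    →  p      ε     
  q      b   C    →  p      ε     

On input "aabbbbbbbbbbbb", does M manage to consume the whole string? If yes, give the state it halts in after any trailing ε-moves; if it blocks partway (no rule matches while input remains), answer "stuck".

(p, aabbbbbbbbbbbb, Z)
  ε-move, top Z: go to p, push DZ → (p, aabbbbbbbbbbbb, DZ)
  read a, top D: go to q, push CD → (q, abbbbbbbbbbbb, CDZ)
  read a, top C: go to q, push CC → (q, bbbbbbbbbbbb, CCDZ)
  read b, top C: go to p, push ε → (p, bbbbbbbbbbb, CDZ)
  read b, top C: go to p, push B → (p, bbbbbbbbbb, BDZ)
  ε-move, top B: go to p, push CB → (p, bbbbbbbbbb, CBDZ)
  read b, top C: go to p, push B → (p, bbbbbbbbb, BBDZ)
  ε-move, top B: go to p, push CB → (p, bbbbbbbbb, CBBDZ)
  read b, top C: go to p, push B → (p, bbbbbbbb, BBBDZ)
  ε-move, top B: go to p, push CB → (p, bbbbbbbb, CBBBDZ)
  read b, top C: go to p, push B → (p, bbbbbbb, BBBBDZ)
  ε-move, top B: go to p, push CB → (p, bbbbbbb, CBBBBDZ)
  read b, top C: go to p, push B → (p, bbbbbb, BBBBBDZ)
  ε-move, top B: go to p, push CB → (p, bbbbbb, CBBBBBDZ)
  read b, top C: go to p, push B → (p, bbbbb, BBBBBBDZ)
  ε-move, top B: go to p, push CB → (p, bbbbb, CBBBBBBDZ)
  read b, top C: go to p, push B → (p, bbbb, BBBBBBBDZ)
  ε-move, top B: go to p, push CB → (p, bbbb, CBBBBBBBDZ)
  read b, top C: go to p, push B → (p, bbb, BBBBBBBBDZ)
  ε-move, top B: go to p, push CB → (p, bbb, CBBBBBBBBDZ)
  read b, top C: go to p, push B → (p, bb, BBBBBBBBBDZ)
  ε-move, top B: go to p, push CB → (p, bb, CBBBBBBBBBDZ)
  read b, top C: go to p, push B → (p, b, BBBBBBBBBBDZ)
  ε-move, top B: go to p, push CB → (p, b, CBBBBBBBBBBDZ)
  read b, top C: go to p, push B → (p, ε, BBBBBBBBBBBDZ)
  ε-move, top B: go to p, push CB → (p, ε, CBBBBBBBBBBBDZ)
All input consumed; M is in state p.

p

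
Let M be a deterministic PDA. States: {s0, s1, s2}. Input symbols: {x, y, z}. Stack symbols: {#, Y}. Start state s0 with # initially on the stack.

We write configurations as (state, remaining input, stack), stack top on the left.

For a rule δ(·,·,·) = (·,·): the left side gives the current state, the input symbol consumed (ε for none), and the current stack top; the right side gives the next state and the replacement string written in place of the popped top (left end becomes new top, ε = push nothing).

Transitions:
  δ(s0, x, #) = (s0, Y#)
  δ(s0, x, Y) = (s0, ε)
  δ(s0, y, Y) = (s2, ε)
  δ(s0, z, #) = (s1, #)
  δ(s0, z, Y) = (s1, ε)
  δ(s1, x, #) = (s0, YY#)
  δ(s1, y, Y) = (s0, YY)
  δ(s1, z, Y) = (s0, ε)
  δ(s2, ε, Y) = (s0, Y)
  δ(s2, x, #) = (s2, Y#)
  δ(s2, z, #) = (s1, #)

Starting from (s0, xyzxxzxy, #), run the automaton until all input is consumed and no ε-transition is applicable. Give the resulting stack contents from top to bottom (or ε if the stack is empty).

Y#

(s0, xyzxxzxy, #) ⊢ (s0, yzxxzxy, Y#) ⊢ (s2, zxxzxy, #) ⊢ (s1, xxzxy, #) ⊢ (s0, xzxy, YY#) ⊢ (s0, zxy, Y#) ⊢ (s1, xy, #) ⊢ (s0, y, YY#) ⊢ (s2, ε, Y#) ⊢ (s0, ε, Y#)
All input consumed in state s0 with stack Y#.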